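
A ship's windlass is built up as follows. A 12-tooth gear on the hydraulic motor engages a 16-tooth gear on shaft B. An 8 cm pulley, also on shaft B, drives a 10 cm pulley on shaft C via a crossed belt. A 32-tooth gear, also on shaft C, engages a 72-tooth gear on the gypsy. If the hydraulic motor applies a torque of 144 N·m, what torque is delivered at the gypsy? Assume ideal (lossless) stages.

540 N·m

After the gear mesh (16/12): 144 × 1.3333 = 192 N·m
After the belt (10/8): 192 × 1.25 = 240 N·m
After the gear mesh (72/32): 240 × 2.25 = 540 N·m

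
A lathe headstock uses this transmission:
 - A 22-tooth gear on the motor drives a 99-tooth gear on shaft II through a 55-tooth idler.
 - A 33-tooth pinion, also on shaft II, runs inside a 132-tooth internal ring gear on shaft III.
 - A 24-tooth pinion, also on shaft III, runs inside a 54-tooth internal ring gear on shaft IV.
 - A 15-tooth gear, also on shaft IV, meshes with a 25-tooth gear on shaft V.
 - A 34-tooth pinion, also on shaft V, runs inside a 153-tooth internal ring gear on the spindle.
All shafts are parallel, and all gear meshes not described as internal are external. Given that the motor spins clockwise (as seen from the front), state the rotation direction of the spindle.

counterclockwise

the motor → shaft II: driver → idler → driven is 2 external meshes, 2 reversals → CW.
shaft II → shaft III: internal mesh, same direction → CW.
shaft III → shaft IV: internal mesh, same direction → CW.
shaft IV → shaft V: external mesh, 1 reversal → CCW.
shaft V → the spindle: internal mesh, same direction → CCW.
3 reversals in total — an odd number — so the spindle turns opposite to the motor.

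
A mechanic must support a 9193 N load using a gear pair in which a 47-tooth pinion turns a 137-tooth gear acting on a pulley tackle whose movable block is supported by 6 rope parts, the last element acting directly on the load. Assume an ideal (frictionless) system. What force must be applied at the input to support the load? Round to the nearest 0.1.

525.6 N

Gear pair MA = 137/47 = 2.9149.
Block-and-tackle MA = number of supporting rope parts = 6.
Combined ideal MA = 2.9149 × 6 = 17.489.
Effort = load / MA = 9193 / 17.489 = 525.63 N.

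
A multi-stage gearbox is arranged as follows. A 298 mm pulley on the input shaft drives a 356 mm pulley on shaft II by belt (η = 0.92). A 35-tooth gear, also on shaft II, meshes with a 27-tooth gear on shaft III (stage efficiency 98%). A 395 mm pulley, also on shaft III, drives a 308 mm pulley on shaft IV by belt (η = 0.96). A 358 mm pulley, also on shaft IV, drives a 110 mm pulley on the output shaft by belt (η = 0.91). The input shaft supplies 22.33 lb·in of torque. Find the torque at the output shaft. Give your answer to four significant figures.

3.883 lb·in

Belt: ratio = 356/298 = 1.1946; torque at shaft II = 22.33 × 1.1946 × 0.92 = 24.542 lb·in.
Gear mesh: ratio = 27/35 = 0.77143; torque at shaft III = 24.542 × 0.77143 × 0.98 = 18.554 lb·in.
Belt: ratio = 308/395 = 0.77975; torque at shaft IV = 18.554 × 0.77975 × 0.96 = 13.889 lb·in.
Belt: ratio = 110/358 = 0.30726; torque at the output shaft = 13.889 × 0.30726 × 0.91 = 3.8834 lb·in.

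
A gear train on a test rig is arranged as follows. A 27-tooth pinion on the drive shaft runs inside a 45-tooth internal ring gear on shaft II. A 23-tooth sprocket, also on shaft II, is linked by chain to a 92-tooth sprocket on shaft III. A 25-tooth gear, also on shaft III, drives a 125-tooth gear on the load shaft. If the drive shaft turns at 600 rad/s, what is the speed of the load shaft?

the drive shaft → shaft II (internal gear, 45/27): 600 ÷ 1.6667 = 360 rad/s
shaft II → shaft III (chain, 92/23): 360 ÷ 4 = 90 rad/s
shaft III → the load shaft (gear mesh, 125/25): 90 ÷ 5 = 18 rad/s

18 rad/s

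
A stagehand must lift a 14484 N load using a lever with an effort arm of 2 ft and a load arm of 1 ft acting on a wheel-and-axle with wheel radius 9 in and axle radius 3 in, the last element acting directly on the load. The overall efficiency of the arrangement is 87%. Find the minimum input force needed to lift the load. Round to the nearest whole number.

Lever MA = effort arm / load arm = 2/1 = 2.
Wheel-and-axle MA = R/r = 9/3 = 3.
Combined ideal MA = 2 × 3 = 6.
Actual MA = 6 × 0.87 = 5.22.
Effort = load / actual MA = 14484 / 5.22 = 2774.7 N.

2775 N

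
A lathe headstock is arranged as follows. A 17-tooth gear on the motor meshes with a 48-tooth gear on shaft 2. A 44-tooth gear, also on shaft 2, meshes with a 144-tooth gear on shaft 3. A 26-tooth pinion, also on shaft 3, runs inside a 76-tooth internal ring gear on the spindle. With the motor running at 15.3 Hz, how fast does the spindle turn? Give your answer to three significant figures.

the motor → shaft 2 (gear mesh, 48/17): 15.3 ÷ 2.8235 = 5.4188 Hz
shaft 2 → shaft 3 (gear mesh, 144/44): 5.4188 ÷ 3.2727 = 1.6557 Hz
shaft 3 → the spindle (internal gear, 76/26): 1.6557 ÷ 2.9231 = 0.56643 Hz

0.566 Hz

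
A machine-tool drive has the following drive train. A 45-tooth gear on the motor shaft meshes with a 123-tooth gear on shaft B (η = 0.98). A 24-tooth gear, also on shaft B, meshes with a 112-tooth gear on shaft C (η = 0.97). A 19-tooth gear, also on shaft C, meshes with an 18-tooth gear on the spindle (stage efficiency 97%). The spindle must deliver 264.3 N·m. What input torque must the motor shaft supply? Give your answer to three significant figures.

23.7 N·m

Overall ratio R = 2.7333 × 4.6667 × 0.94737 = 12.084; overall efficiency η = 0.98 × 0.97 × 0.97 = 0.9221.
Input torque = output torque / (R × η) = 264.3 / (12.084 × 0.9221) = 23.72 N·m.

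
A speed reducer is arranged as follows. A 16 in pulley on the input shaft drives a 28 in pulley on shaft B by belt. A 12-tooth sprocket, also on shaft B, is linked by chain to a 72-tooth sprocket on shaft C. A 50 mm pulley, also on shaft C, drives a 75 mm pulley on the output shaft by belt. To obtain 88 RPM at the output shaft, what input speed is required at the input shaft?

Overall ratio R = 1.75 × 6 × 1.5 = 15.75.
Required input speed = output speed × R = 88 × 15.75 = 1386 RPM.

1386 RPM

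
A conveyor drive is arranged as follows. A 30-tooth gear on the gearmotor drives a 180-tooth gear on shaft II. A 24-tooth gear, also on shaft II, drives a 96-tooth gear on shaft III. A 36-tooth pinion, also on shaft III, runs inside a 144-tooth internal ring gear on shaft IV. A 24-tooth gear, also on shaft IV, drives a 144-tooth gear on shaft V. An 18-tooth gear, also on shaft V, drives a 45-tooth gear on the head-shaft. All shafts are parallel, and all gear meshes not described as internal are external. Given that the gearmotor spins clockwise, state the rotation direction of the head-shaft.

clockwise

the gearmotor → shaft II: external mesh, 1 reversal → CCW.
shaft II → shaft III: external mesh, 1 reversal → CW.
shaft III → shaft IV: internal mesh, same direction → CW.
shaft IV → shaft V: external mesh, 1 reversal → CCW.
shaft V → the head-shaft: external mesh, 1 reversal → CW.
4 reversals in total — an even number — so the head-shaft turns the same way as the gearmotor.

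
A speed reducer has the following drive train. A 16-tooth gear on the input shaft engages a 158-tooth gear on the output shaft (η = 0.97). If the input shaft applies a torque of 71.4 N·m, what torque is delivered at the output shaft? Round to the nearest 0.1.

Gear mesh: ratio = 158/16 = 9.875; torque at the output shaft = 71.4 × 9.875 × 0.97 = 683.92 N·m.

683.9 N·m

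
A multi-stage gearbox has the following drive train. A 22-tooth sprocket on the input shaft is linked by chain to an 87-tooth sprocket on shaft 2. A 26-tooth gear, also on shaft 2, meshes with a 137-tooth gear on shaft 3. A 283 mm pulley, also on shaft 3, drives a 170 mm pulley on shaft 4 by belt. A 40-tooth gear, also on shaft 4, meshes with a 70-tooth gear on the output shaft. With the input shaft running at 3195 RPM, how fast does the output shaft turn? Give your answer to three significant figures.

146 RPM

the input shaft → shaft 2 (chain, 87/22): 3195 ÷ 3.9545 = 807.93 RPM
shaft 2 → shaft 3 (gear mesh, 137/26): 807.93 ÷ 5.2692 = 153.33 RPM
shaft 3 → shaft 4 (belt, 170/283): 153.33 ÷ 0.60071 = 255.25 RPM
shaft 4 → the output shaft (gear mesh, 70/40): 255.25 ÷ 1.75 = 145.86 RPM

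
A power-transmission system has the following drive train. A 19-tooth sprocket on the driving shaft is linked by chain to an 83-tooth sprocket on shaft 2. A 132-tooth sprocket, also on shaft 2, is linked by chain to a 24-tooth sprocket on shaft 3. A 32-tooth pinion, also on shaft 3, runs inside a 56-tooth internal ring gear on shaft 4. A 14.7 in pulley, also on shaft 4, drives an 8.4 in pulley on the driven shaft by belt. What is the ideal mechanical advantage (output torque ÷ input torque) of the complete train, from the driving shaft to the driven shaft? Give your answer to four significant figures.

0.7943

Each stage contributes driven/driver: chain 83/19 = 4.3684, chain 24/132 = 0.18182, internal gear 56/32 = 1.75, belt 8.4/14.7 = 0.57143.
Overall: 4.3684 × 0.18182 × 1.75 × 0.57143 = 0.79426.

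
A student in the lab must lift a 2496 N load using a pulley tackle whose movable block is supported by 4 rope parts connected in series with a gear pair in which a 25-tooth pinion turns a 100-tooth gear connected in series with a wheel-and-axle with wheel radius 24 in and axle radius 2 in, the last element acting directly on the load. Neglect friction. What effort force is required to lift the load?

Block-and-tackle MA = number of supporting rope parts = 4.
Gear pair MA = 100/25 = 4.
Wheel-and-axle MA = R/r = 24/2 = 12.
Combined ideal MA = 4 × 4 × 12 = 192.
Effort = load / MA = 2496 / 192 = 13 N.

13 N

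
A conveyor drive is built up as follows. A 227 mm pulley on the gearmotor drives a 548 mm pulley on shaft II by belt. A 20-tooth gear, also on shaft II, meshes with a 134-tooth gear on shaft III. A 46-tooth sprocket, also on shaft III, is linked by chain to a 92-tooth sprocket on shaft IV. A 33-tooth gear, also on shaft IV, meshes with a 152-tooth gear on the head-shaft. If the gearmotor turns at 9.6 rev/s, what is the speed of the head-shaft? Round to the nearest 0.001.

Belt: ratio = 548/227 = 2.4141, so shaft II turns at 9.6 / 2.4141 = 3.9766 rev/s.
Gear mesh: ratio = 134/20 = 6.7, so shaft III turns at 3.9766 / 6.7 = 0.59353 rev/s.
Chain: ratio = 92/46 = 2, so shaft IV turns at 0.59353 / 2 = 0.29676 rev/s.
Gear mesh: ratio = 152/33 = 4.6061, so the head-shaft turns at 0.29676 / 4.6061 = 0.064429 rev/s.

0.064 rev/s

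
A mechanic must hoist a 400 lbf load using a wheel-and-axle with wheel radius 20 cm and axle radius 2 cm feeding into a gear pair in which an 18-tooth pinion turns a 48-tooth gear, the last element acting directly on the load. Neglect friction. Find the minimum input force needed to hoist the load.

15 lbf

Wheel-and-axle MA = R/r = 20/2 = 10.
Gear pair MA = 48/18 = 2.6667.
Combined ideal MA = 10 × 2.6667 = 26.667.
Effort = load / MA = 400 / 26.667 = 15 lbf.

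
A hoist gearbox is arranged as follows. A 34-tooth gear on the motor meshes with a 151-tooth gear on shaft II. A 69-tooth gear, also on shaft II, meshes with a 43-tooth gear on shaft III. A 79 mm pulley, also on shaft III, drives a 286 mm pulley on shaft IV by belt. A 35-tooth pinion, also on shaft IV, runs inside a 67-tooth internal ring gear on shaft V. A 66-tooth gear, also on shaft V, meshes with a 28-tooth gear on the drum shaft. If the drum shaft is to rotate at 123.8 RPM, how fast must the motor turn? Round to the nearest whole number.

1007 RPM

Overall ratio R = 4.4412 × 0.62319 × 3.6203 × 1.9143 × 0.42424 = 8.1372.
Required input speed = output speed × R = 123.8 × 8.1372 = 1007.4 RPM.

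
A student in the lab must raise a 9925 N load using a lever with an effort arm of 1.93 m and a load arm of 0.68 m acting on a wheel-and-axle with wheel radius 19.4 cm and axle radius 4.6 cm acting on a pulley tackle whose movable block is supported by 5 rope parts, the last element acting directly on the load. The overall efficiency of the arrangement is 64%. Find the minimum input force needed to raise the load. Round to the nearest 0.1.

Lever MA = effort arm / load arm = 1.93/0.68 = 2.8382.
Wheel-and-axle MA = R/r = 19.4/4.6 = 4.2174.
Block-and-tackle MA = number of supporting rope parts = 5.
Combined ideal MA = 2.8382 × 4.2174 × 5 = 59.85.
Actual MA = 59.85 × 0.64 = 38.304.
Effort = load / actual MA = 9925 / 38.304 = 259.11 N.

259.1 N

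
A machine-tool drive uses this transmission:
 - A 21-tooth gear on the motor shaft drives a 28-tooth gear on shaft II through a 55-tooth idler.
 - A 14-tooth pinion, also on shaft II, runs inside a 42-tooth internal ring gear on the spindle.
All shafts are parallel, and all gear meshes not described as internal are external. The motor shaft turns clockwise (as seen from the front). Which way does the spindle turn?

clockwise

the motor shaft → shaft II: driver → idler → driven is 2 external meshes, 2 reversals → CW.
shaft II → the spindle: internal mesh, same direction → CW.
2 reversals in total — an even number — so the spindle turns the same way as the motor shaft.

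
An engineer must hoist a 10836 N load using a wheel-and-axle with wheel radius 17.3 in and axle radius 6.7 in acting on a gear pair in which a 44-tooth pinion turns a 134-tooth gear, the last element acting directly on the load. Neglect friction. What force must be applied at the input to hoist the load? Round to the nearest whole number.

Wheel-and-axle MA = R/r = 17.3/6.7 = 2.5821.
Gear pair MA = 134/44 = 3.0455.
Combined ideal MA = 2.5821 × 3.0455 = 7.8636.
Effort = load / MA = 10836 / 7.8636 = 1378 N.

1378 N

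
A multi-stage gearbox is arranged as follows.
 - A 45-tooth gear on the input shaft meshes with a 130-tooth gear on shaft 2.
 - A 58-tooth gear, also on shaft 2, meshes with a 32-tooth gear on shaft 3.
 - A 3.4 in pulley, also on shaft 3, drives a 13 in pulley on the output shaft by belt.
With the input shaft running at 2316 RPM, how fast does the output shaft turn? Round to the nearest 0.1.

380.0 RPM

Gear mesh: ratio = 130/45 = 2.8889, so shaft 2 turns at 2316 / 2.8889 = 801.69 RPM.
Gear mesh: ratio = 32/58 = 0.55172, so shaft 3 turns at 801.69 / 0.55172 = 1453.1 RPM.
Belt: ratio = 13/3.4 = 3.8235, so the output shaft turns at 1453.1 / 3.8235 = 380.03 RPM.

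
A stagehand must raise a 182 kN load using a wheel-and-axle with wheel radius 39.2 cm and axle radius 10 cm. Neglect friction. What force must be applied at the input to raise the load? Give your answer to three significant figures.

Wheel-and-axle MA = R/r = 39.2/10 = 3.92.
Effort = load / MA = 182 / 3.92 = 46.429 kN.

46.4 kN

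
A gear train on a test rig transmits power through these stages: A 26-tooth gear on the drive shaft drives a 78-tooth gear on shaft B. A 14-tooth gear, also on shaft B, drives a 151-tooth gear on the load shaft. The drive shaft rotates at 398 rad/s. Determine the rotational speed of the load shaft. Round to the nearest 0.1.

12.3 rad/s

Gear mesh: ratio = 78/26 = 3, so shaft B turns at 398 / 3 = 132.67 rad/s.
Gear mesh: ratio = 151/14 = 10.786, so the load shaft turns at 132.67 / 10.786 = 12.3 rad/s.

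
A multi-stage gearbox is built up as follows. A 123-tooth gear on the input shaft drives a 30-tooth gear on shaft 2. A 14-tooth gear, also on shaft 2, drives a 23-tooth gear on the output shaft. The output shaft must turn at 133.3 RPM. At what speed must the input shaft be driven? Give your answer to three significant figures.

Overall ratio R = 0.2439 × 1.6429 = 0.4007.
Required input speed = output speed × R = 133.3 × 0.4007 = 53.413 RPM.

53.4 RPM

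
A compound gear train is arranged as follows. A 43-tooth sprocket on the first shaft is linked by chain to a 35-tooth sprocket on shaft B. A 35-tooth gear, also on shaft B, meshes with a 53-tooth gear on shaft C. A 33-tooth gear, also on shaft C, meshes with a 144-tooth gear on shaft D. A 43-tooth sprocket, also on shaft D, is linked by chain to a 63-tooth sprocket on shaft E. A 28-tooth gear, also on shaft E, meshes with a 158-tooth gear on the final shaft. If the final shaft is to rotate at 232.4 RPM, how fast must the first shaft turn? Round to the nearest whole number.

10334 RPM

Overall ratio R = 0.81395 × 1.5143 × 4.3636 × 1.4651 × 5.6429 = 44.466.
Required input speed = output speed × R = 232.4 × 44.466 = 10334 RPM.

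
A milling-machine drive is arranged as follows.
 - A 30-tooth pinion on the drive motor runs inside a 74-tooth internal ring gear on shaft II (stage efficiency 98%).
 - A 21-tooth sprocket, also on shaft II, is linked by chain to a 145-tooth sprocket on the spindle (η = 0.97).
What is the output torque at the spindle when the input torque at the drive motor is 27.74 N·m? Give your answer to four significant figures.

Internal gear: ratio = 74/30 = 2.4667; torque at shaft II = 27.74 × 2.4667 × 0.98 = 67.057 N·m.
Chain: ratio = 145/21 = 6.9048; torque at the spindle = 67.057 × 6.9048 × 0.97 = 449.12 N·m.

449.1 N·m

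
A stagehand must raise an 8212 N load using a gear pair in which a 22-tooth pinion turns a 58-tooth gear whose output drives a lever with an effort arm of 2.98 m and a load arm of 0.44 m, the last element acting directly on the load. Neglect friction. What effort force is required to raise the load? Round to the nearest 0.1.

459.9 N

Gear pair MA = 58/22 = 2.6364.
Lever MA = effort arm / load arm = 2.98/0.44 = 6.7727.
Combined ideal MA = 2.6364 × 6.7727 = 17.855.
Effort = load / MA = 8212 / 17.855 = 459.92 N.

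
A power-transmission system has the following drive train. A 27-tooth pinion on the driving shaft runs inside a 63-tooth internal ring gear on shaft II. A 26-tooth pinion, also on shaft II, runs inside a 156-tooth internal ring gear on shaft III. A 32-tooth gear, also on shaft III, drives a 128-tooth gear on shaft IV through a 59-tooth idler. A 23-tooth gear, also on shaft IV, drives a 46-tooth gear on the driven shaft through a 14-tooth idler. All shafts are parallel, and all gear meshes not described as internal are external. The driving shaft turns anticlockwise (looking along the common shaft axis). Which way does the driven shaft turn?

the driving shaft → shaft II: internal mesh, same direction → CCW.
shaft II → shaft III: internal mesh, same direction → CCW.
shaft III → shaft IV: driver → idler → driven is 2 external meshes, 2 reversals → CCW.
shaft IV → the driven shaft: driver → idler → driven is 2 external meshes, 2 reversals → CCW.
4 reversals in total — an even number — so the driven shaft turns the same way as the driving shaft.

anticlockwise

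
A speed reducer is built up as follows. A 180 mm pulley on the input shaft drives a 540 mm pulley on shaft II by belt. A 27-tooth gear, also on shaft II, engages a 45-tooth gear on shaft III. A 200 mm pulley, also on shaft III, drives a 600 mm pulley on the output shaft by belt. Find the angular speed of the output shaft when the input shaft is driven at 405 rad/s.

the input shaft → shaft II (belt, 540/180): 405 ÷ 3 = 135 rad/s
shaft II → shaft III (gear mesh, 45/27): 135 ÷ 1.6667 = 81 rad/s
shaft III → the output shaft (belt, 600/200): 81 ÷ 3 = 27 rad/s

27 rad/s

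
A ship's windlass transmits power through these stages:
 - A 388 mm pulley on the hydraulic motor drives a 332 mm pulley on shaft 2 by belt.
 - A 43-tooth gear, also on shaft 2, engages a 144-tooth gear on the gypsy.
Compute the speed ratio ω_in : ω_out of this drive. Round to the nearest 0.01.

Each stage contributes driven/driver: belt 332/388 = 0.85567, gear mesh 144/43 = 3.3488.
Overall: 0.85567 × 3.3488 = 2.8655.

2.87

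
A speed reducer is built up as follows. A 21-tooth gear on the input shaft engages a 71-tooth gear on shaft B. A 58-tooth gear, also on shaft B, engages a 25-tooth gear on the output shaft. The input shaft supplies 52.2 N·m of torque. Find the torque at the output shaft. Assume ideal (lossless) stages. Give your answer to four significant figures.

76.07 N·m

After the gear mesh (71/21): 52.2 × 3.381 = 176.49 N·m
After the gear mesh (25/58): 176.49 × 0.43103 = 76.071 N·m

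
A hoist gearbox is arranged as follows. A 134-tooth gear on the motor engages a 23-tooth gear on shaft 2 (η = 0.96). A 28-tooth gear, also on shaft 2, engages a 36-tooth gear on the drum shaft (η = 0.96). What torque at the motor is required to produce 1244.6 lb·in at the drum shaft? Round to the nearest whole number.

Overall ratio R = 0.17164 × 1.2857 = 0.22068; overall efficiency η = 0.96 × 0.96 = 0.9216.
Input torque = output torque / (R × η) = 1244.6 / (0.22068 × 0.9216) = 6119.6 lb·in.

6120 lb·in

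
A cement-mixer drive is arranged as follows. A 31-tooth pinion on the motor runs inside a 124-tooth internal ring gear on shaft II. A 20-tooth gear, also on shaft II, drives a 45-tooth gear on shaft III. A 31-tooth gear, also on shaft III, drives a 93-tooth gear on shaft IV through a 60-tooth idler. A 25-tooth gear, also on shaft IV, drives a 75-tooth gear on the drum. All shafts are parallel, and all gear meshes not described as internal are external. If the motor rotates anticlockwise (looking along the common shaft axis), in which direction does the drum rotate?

the motor → shaft II: internal mesh, same direction → CCW.
shaft II → shaft III: external mesh, 1 reversal → CW.
shaft III → shaft IV: driver → idler → driven is 2 external meshes, 2 reversals → CW.
shaft IV → the drum: external mesh, 1 reversal → CCW.
4 reversals in total — an even number — so the drum turns the same way as the motor.

anticlockwise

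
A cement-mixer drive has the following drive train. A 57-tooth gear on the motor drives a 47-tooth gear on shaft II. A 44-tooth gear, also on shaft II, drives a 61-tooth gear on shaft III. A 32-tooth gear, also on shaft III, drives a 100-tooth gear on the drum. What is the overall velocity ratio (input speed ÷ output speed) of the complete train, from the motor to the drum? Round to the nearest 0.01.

Each stage contributes driven/driver: gear mesh 47/57 = 0.82456, gear mesh 61/44 = 1.3864, gear mesh 100/32 = 3.125.
Overall: 0.82456 × 1.3864 × 3.125 = 3.5723.

3.57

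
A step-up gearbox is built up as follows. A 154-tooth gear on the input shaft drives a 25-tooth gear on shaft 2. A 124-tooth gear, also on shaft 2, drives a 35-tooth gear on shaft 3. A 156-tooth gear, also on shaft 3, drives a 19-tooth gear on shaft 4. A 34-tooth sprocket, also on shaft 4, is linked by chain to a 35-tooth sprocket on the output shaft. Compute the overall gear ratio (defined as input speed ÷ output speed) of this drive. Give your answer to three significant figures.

0.00574

Each stage contributes driven/driver: gear mesh 25/154 = 0.16234, gear mesh 35/124 = 0.28226, gear mesh 19/156 = 0.12179, chain 35/34 = 1.0294.
Overall: 0.16234 × 0.28226 × 0.12179 × 1.0294 = 0.0057449.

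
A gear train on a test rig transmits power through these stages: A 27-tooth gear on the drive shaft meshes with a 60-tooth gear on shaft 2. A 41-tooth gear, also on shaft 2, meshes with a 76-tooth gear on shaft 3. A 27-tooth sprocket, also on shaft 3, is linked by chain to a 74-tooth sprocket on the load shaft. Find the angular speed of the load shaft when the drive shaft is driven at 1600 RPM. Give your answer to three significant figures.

142 RPM

gear mesh 60/27 = 2.2222 → 1600/2.2222 = 720 RPM
gear mesh 76/41 = 1.8537 → 720/1.8537 = 388.42 RPM
chain 74/27 = 2.7407 → 388.42/2.7407 = 141.72 RPM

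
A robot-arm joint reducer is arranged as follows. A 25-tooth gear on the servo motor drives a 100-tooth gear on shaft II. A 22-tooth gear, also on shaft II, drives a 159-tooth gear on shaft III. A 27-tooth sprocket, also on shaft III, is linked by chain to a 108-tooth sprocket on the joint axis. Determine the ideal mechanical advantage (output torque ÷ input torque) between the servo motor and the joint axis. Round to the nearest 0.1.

Each stage contributes driven/driver: gear mesh 100/25 = 4, gear mesh 159/22 = 7.2273, chain 108/27 = 4.
Overall: 4 × 7.2273 × 4 = 115.64.

115.6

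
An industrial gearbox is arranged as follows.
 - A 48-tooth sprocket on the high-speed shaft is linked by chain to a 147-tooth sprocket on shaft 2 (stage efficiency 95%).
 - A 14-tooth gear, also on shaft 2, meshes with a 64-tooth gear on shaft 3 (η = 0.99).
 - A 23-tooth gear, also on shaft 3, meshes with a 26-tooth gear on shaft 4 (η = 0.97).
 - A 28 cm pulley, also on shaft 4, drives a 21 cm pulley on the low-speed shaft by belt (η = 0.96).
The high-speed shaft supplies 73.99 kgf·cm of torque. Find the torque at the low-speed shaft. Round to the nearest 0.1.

769.1 kgf·cm

After the chain (147/48): 73.99 × 3.0625 × 0.95 = 215.26 kgf·cm
After the gear mesh (64/14): 215.26 × 4.5714 × 0.99 = 974.23 kgf·cm
After the gear mesh (26/23): 974.23 × 1.1304 × 0.97 = 1068.3 kgf·cm
After the belt (21/28): 1068.3 × 0.75 × 0.96 = 769.15 kgf·cm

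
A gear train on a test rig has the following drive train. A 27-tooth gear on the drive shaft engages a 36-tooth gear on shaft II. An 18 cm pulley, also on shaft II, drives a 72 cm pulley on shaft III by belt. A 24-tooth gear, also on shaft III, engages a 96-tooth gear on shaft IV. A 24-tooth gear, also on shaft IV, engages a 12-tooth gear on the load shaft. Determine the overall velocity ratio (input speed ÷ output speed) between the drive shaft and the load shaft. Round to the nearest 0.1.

10.7

Each stage contributes driven/driver: gear mesh 36/27 = 1.3333, belt 72/18 = 4, gear mesh 96/24 = 4, gear mesh 12/24 = 0.5.
Overall: 1.3333 × 4 × 4 × 0.5 = 10.667.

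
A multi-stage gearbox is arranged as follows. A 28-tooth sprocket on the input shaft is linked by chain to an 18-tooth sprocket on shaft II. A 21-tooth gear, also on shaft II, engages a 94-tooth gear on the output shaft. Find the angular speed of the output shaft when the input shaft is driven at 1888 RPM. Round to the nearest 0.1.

656.1 RPM

the input shaft → shaft II (chain, 18/28): 1888 ÷ 0.64286 = 2936.9 RPM
shaft II → the output shaft (gear mesh, 94/21): 2936.9 ÷ 4.4762 = 656.11 RPM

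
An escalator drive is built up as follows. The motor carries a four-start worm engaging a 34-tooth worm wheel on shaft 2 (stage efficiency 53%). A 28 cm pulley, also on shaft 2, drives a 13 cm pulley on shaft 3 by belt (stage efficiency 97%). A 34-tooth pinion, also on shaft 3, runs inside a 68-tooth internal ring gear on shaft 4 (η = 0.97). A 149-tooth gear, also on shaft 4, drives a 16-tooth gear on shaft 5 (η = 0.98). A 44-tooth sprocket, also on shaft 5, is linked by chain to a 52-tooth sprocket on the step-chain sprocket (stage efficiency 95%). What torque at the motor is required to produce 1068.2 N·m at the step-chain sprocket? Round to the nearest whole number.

Overall ratio R = 8.5 × 0.46429 × 2 × 0.10738 × 1.1818 = 1.0017; overall efficiency η = 0.53 × 0.97 × 0.97 × 0.98 × 0.95 = 0.4643.
Input torque = output torque / (R × η) = 1068.2 / (1.0017 × 0.4643) = 2297 N·m.

2297 N·m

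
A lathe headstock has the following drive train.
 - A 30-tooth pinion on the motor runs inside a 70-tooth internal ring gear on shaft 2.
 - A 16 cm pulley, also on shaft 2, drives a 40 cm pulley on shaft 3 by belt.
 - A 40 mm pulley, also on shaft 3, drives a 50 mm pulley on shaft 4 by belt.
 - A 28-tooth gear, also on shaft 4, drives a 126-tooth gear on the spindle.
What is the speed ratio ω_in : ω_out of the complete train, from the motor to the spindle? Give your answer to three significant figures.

Each stage contributes driven/driver: internal gear 70/30 = 2.3333, belt 40/16 = 2.5, belt 50/40 = 1.25, gear mesh 126/28 = 4.5.
Overall: 2.3333 × 2.5 × 1.25 × 4.5 = 32.812.

32.8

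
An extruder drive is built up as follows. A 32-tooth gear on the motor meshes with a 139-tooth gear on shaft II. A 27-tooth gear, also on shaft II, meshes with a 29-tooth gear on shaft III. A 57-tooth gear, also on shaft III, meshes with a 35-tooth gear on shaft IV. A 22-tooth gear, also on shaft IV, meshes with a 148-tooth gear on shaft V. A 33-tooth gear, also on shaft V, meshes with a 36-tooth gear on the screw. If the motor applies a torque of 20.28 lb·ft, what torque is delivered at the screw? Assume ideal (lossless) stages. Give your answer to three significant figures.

426 lb·ft

gear mesh 139/32 = 4.3438 → τ = 20.28·4.3438 = 88.091 lb·ft
gear mesh 29/27 = 1.0741 → τ = 88.091·1.0741 = 94.617 lb·ft
gear mesh 35/57 = 0.61404 → τ = 94.617·0.61404 = 58.098 lb·ft
gear mesh 148/22 = 6.7273 → τ = 58.098·6.7273 = 390.84 lb·ft
gear mesh 36/33 = 1.0909 → τ = 390.84·1.0909 = 426.37 lb·ft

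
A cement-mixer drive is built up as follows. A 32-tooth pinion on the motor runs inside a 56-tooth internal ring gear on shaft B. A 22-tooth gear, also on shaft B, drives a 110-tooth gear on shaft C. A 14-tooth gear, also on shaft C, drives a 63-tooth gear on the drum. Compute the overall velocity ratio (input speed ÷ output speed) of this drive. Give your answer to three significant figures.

39.4

Each stage contributes driven/driver: internal gear 56/32 = 1.75, gear mesh 110/22 = 5, gear mesh 63/14 = 4.5.
Overall: 1.75 × 5 × 4.5 = 39.375.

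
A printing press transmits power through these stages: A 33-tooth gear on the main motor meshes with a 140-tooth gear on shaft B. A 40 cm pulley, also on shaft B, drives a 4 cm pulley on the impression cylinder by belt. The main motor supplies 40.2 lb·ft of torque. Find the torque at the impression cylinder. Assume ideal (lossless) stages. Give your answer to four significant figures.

17.05 lb·ft

gear mesh 140/33 = 4.2424 → τ = 40.2·4.2424 = 170.55 lb·ft
belt 4/40 = 0.1 → τ = 170.55·0.1 = 17.055 lb·ft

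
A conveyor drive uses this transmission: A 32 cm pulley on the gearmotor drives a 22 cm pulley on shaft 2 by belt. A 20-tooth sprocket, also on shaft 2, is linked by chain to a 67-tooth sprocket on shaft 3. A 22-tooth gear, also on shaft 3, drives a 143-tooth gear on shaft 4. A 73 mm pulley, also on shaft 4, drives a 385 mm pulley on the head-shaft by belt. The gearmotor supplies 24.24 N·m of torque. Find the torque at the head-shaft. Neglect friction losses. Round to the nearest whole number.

1914 N·m

After the belt (22/32): 24.24 × 0.6875 = 16.665 N·m
After the chain (67/20): 16.665 × 3.35 = 55.828 N·m
After the gear mesh (143/22): 55.828 × 6.5 = 362.88 N·m
After the belt (385/73): 362.88 × 5.274 = 1913.8 N·m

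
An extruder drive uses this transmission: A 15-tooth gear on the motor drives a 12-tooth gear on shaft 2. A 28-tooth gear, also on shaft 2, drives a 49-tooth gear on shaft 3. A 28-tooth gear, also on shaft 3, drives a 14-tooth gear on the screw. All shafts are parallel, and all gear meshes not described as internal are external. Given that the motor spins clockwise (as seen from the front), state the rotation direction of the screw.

the motor → shaft 2: external mesh, 1 reversal → CCW.
shaft 2 → shaft 3: external mesh, 1 reversal → CW.
shaft 3 → the screw: external mesh, 1 reversal → CCW.
3 reversals in total — an odd number — so the screw turns opposite to the motor.

counterclockwise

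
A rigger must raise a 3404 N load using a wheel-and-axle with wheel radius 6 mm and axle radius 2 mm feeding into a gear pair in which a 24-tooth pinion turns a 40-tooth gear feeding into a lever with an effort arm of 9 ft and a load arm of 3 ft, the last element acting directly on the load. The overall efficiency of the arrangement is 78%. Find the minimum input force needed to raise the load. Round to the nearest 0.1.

290.9 N

Wheel-and-axle MA = R/r = 6/2 = 3.
Gear pair MA = 40/24 = 1.6667.
Lever MA = effort arm / load arm = 9/3 = 3.
Combined ideal MA = 3 × 1.6667 × 3 = 15.
Actual MA = 15 × 0.78 = 11.7.
Effort = load / actual MA = 3404 / 11.7 = 290.94 N.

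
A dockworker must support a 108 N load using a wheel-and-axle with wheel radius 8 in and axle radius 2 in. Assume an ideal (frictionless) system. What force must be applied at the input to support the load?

27 N

Wheel-and-axle MA = R/r = 8/2 = 4.
Effort = load / MA = 108 / 4 = 27 N.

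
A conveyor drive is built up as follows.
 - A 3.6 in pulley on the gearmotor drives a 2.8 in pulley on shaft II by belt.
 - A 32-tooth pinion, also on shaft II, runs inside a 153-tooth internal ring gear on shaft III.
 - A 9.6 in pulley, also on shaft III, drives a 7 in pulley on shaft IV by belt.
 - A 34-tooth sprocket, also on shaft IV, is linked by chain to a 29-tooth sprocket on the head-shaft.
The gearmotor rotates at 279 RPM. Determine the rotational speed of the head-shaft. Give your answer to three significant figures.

121 RPM

belt 2.8/3.6 = 0.77778 → 279/0.77778 = 358.71 RPM
internal gear 153/32 = 4.7812 → 358.71/4.7812 = 75.025 RPM
belt 7/9.6 = 0.72917 → 75.025/0.72917 = 102.89 RPM
chain 29/34 = 0.85294 → 102.89/0.85294 = 120.63 RPM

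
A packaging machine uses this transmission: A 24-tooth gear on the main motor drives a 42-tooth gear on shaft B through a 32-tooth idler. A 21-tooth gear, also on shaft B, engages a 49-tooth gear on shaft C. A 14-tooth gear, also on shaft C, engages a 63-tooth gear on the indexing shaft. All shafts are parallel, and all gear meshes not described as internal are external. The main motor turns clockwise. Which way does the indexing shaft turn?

the main motor → shaft B: driver → idler → driven is 2 external meshes, 2 reversals → CW.
shaft B → shaft C: external mesh, 1 reversal → CCW.
shaft C → the indexing shaft: external mesh, 1 reversal → CW.
4 reversals in total — an even number — so the indexing shaft turns the same way as the main motor.

clockwise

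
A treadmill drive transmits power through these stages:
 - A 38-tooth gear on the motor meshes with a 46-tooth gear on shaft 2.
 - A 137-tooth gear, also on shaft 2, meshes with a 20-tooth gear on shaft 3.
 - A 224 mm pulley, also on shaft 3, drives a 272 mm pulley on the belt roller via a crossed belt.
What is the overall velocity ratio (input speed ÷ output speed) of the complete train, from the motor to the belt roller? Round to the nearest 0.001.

0.215

Each stage contributes driven/driver: gear mesh 46/38 = 1.2105, gear mesh 20/137 = 0.14599, belt 272/224 = 1.2143.
Overall: 1.2105 × 0.14599 × 1.2143 = 0.21459.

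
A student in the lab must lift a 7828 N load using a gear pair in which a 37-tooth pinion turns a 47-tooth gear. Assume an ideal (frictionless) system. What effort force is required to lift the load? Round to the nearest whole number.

6162 N

Gear pair MA = 47/37 = 1.2703.
Effort = load / MA = 7828 / 1.2703 = 6162.5 N.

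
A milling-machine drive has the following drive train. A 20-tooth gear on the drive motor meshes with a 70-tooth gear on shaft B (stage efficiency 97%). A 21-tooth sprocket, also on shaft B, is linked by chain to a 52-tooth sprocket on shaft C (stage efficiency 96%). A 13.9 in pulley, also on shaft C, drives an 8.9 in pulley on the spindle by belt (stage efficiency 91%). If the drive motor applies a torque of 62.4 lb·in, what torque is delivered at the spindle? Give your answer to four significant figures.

293.4 lb·in

gear mesh 70/20 = 3.5 → τ = 62.4·3.5·0.97 = 211.85 lb·in
chain 52/21 = 2.4762 → τ = 211.85·2.4762·0.96 = 503.59 lb·in
belt 8.9/13.9 = 0.64029 → τ = 503.59·0.64029·0.91 = 293.42 lb·in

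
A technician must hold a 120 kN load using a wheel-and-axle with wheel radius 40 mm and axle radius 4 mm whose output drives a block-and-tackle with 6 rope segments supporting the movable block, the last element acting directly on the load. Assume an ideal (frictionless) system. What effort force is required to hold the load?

Wheel-and-axle MA = R/r = 40/4 = 10.
Block-and-tackle MA = number of supporting rope parts = 6.
Combined ideal MA = 10 × 6 = 60.
Effort = load / MA = 120 / 60 = 2 kN.

2 kN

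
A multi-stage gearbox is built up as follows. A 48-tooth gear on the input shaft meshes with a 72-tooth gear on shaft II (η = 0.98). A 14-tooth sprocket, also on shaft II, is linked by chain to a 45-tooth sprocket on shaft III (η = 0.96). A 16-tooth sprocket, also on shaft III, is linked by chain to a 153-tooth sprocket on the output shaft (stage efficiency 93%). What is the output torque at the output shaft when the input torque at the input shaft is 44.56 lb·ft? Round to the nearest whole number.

1798 lb·ft

After the gear mesh (72/48): 44.56 × 1.5 × 0.98 = 65.503 lb·ft
After the chain (45/14): 65.503 × 3.2143 × 0.96 = 202.12 lb·ft
After the chain (153/16): 202.12 × 9.5625 × 0.93 = 1797.5 lb·ft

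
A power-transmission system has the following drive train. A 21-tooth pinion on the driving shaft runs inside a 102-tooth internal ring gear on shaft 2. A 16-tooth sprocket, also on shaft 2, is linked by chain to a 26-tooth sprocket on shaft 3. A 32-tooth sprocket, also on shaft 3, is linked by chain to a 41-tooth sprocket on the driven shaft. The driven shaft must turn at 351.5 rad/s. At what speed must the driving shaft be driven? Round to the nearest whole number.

Overall ratio R = 4.8571 × 1.625 × 1.2812 = 10.113.
Required input speed = output speed × R = 351.5 × 10.113 = 3554.6 rad/s.

3555 rad/s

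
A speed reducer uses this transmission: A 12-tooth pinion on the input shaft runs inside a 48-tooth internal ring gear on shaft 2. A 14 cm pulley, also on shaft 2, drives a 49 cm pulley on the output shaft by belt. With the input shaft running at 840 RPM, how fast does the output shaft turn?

the input shaft → shaft 2 (internal gear, 48/12): 840 ÷ 4 = 210 RPM
shaft 2 → the output shaft (belt, 49/14): 210 ÷ 3.5 = 60 RPM

60 RPM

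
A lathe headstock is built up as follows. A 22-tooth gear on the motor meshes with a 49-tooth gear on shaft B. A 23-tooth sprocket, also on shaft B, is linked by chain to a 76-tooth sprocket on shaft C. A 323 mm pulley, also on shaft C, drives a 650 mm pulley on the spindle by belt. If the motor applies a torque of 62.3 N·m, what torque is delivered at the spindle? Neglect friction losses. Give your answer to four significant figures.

922.7 N·m

Gear mesh: ratio = 49/22 = 2.2273; torque at shaft B = 62.3 × 2.2273 = 138.76 N·m.
Chain: ratio = 76/23 = 3.3043; torque at shaft C = 138.76 × 3.3043 = 458.51 N·m.
Belt: ratio = 650/323 = 2.0124; torque at the spindle = 458.51 × 2.0124 = 922.69 N·m.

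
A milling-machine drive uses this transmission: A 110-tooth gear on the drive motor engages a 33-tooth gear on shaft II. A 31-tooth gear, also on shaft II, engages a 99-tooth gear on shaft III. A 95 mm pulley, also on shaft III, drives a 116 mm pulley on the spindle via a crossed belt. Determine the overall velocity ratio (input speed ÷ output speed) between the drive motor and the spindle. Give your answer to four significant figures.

Each stage contributes driven/driver: gear mesh 33/110 = 0.3, gear mesh 99/31 = 3.1935, belt 116/95 = 1.2211.
Overall: 0.3 × 3.1935 × 1.2211 = 1.1698.

1.170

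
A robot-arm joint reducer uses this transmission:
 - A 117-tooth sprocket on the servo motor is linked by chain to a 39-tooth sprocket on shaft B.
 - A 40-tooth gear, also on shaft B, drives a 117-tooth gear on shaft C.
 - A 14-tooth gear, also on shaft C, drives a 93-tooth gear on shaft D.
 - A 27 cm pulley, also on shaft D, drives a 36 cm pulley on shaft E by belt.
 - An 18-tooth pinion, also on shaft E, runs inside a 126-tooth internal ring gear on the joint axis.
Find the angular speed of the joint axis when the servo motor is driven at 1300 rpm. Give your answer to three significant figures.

the servo motor → shaft B (chain, 39/117): 1300 ÷ 0.33333 = 3900 rpm
shaft B → shaft C (gear mesh, 117/40): 3900 ÷ 2.925 = 1333.3 rpm
shaft C → shaft D (gear mesh, 93/14): 1333.3 ÷ 6.6429 = 200.72 rpm
shaft D → shaft E (belt, 36/27): 200.72 ÷ 1.3333 = 150.54 rpm
shaft E → the joint axis (internal gear, 126/18): 150.54 ÷ 7 = 21.505 rpm

21.5 rpm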